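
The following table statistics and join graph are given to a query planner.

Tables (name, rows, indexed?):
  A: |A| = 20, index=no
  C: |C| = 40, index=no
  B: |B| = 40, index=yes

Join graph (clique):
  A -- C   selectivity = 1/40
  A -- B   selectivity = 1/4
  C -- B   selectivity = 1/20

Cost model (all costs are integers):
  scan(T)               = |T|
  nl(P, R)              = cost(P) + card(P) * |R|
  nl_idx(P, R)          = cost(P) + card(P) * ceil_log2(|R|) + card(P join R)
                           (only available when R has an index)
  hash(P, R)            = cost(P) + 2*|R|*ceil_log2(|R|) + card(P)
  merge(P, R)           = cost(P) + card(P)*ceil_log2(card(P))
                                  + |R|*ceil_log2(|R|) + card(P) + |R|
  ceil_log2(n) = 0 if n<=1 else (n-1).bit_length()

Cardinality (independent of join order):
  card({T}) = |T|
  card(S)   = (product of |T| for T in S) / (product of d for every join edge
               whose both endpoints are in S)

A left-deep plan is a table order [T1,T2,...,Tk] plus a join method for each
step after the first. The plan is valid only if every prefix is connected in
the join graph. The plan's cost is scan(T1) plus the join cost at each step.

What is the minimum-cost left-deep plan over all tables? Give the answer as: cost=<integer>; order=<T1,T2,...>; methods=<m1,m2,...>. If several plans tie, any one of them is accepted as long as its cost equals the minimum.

cost=410; order=C,A,B; methods=hash,nl_idx

Selinger DP (subsets sized 1..n):
  {A}: scan cost=20, card=20
  {C}: scan cost=40, card=40
  {B}: scan cost=40, card=40
  {AC}: card=20; try (A,hash)→280, (C,merge)→420, (A,merge)→440, (C,hash)→520, (C,nl)→820, (A,nl)→840; best=280 via (A,hash)
  {AB}: card=200; try (A,hash)→280, (B,nl_idx)→340, (B,merge)→420, (A,merge)→440, (B,hash)→520, (B,nl)→820 …(+1); best=280 via (A,hash)
  {BC}: card=80; try (B,nl_idx)→360, (C,hash)→560, (B,hash)→560, (C,merge)→600, (B,merge)→600, (C,nl)→1640 …(+1); best=360 via (B,nl_idx)
  {ABC}: card=10; try (B,nl_idx)→410, (A,hash)→640, (B,merge)→680, (B,hash)→780, (C,hash)→960, (B,nl)→1080 …(+4); best=410 via (B,nl_idx)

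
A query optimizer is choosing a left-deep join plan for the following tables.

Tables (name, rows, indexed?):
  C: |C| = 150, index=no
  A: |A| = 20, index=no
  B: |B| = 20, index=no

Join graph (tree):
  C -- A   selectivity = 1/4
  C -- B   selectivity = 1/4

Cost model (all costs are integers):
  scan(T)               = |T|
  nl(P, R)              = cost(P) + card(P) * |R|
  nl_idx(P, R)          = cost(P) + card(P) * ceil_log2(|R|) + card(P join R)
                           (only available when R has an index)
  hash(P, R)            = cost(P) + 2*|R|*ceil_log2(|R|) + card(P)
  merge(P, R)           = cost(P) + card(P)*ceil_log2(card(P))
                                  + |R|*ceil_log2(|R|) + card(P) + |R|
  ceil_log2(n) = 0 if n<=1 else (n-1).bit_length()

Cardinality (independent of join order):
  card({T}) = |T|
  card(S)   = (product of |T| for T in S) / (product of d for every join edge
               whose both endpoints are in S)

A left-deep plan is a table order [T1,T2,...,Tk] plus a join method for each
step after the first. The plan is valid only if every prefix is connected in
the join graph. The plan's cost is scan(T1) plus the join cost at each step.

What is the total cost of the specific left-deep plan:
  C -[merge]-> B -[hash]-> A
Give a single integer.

2570

step 1: scan C: cost=150, card=150
step 2: join B via merge
    card(P join B) = 150*20/(4) = 750
    cost = 150 + 150*8 + 20*5 + 150 + 20 = 1620
step 3: join A via hash
    card(P join A) = 750*20/(4) = 3750
    cost = 1620 + 2*20*5 + 750 = 2570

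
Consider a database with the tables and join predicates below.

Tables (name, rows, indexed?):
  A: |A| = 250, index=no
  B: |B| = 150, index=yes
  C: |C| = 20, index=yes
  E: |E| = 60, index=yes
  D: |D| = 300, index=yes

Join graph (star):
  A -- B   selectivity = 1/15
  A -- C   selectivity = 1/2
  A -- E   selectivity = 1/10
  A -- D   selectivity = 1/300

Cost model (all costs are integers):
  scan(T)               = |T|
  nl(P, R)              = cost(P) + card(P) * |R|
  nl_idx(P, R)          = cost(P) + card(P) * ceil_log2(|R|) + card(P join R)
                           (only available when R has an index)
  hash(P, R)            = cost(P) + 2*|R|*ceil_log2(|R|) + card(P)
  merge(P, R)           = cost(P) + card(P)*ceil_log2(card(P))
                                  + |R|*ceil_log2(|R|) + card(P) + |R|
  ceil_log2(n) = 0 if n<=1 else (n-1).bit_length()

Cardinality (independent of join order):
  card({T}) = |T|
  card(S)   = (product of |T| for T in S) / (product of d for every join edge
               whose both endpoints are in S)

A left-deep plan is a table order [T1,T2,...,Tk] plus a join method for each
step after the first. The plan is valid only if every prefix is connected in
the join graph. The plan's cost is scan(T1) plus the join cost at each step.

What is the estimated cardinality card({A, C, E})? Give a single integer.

Tables in S: A(250), C(20), E(60)
Edges inside S: A-C(d=2), A-E(d=10)
numerator = 250 * 20 * 60 = 300000
denominator = 2 * 10 = 20
card(S) = 300000 / 20 = 15000

15000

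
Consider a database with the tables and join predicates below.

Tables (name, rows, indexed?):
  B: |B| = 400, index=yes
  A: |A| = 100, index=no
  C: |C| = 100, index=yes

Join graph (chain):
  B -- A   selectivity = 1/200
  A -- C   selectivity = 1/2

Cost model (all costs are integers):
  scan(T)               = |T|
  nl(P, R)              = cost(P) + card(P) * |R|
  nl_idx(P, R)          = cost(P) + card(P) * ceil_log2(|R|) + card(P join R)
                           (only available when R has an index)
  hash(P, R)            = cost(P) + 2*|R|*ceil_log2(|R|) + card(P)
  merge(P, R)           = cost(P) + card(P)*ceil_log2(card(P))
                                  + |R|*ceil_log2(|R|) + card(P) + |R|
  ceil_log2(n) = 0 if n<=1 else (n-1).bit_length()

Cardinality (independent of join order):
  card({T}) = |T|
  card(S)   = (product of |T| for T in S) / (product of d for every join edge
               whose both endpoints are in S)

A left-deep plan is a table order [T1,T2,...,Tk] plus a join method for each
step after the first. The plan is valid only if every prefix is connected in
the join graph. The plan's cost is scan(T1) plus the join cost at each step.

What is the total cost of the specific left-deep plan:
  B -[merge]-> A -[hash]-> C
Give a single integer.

step 1: scan B: cost=400, card=400
step 2: join A via merge
    card(P join A) = 400*100/(200) = 200
    cost = 400 + 400*9 + 100*7 + 400 + 100 = 5200
step 3: join C via hash
    card(P join C) = 200*100/(2) = 10000
    cost = 5200 + 2*100*7 + 200 = 6800

6800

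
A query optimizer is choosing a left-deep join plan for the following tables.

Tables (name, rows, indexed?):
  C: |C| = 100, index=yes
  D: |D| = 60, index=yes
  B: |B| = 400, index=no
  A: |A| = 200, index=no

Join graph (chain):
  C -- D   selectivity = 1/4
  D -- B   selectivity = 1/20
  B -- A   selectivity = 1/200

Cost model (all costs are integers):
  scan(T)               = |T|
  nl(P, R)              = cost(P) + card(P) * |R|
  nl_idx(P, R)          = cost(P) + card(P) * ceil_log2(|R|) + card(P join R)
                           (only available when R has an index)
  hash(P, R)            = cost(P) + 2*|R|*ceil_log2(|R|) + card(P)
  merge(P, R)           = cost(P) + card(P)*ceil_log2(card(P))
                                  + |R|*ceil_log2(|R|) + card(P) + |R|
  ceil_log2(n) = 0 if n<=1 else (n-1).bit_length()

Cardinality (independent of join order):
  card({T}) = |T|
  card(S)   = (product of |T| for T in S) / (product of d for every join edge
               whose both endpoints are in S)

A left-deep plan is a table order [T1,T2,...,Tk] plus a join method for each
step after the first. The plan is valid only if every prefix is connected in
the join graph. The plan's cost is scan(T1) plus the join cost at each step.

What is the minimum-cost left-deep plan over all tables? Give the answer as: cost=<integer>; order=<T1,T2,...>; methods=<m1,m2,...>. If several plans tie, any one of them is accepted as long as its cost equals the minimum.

Selinger DP (subsets sized 1..n):
  {C}: scan cost=100, card=100
  {D}: scan cost=60, card=60
  {B}: scan cost=400, card=400
  {A}: scan cost=200, card=200
  {CD}: card=1500; try (D,hash)→920, (C,merge)→1280, (D,merge)→1320, (C,hash)→1520, (C,nl_idx)→1980, (D,nl_idx)→2200 …(+2); best=920 via (D,hash)
  {BD}: card=1200; try (D,hash)→1520, (D,nl_idx)→4000, (B,merge)→4480, (D,merge)→4820, (B,hash)→7320, (B,nl)→24060 …(+1); best=1520 via (D,hash)
  {AB}: card=400; try (A,hash)→4000, (B,merge)→6000, (A,merge)→6200, (B,hash)→7600, (B,nl)→80200, (A,nl)→80400; best=4000 via (A,hash)
  {BCD}: card=30000; try (C,hash)→4120, (B,hash)→9620, (C,merge)→16720, (B,merge)→22920, (C,nl_idx)→39920, (C,nl)→121520 …(+1); best=4120 via (C,hash)
  {ABD}: card=1200; try (D,hash)→5120, (A,hash)→5920, (D,nl_idx)→7600, (D,merge)→8420, (A,merge)→17720, (D,nl)→28000 …(+1); best=5120 via (D,hash)
  {ABCD}: card=30000; try (C,hash)→7720, (C,merge)→20320, (A,hash)→37320, (C,nl_idx)→43520, (C,nl)→125120, (A,merge)→485920 …(+1); best=7720 via (C,hash)

cost=7720; order=B,A,D,C; methods=hash,hash,hash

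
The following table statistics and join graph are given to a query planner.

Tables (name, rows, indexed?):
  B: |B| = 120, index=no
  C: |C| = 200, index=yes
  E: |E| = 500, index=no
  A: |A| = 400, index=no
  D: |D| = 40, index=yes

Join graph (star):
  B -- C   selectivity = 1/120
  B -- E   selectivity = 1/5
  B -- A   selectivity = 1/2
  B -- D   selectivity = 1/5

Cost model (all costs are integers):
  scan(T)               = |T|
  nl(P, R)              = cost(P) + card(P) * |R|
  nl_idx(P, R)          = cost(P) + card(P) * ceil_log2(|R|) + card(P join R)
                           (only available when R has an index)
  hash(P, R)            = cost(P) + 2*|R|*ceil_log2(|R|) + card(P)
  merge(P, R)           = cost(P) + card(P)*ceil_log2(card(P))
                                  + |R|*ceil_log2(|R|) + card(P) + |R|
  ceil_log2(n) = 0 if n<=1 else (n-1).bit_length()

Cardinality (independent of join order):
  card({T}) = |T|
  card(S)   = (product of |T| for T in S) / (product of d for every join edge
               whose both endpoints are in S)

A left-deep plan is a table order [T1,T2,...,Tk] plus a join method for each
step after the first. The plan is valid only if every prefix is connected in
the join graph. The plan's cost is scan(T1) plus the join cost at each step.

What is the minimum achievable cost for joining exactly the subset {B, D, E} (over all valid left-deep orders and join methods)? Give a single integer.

10680

Selinger DP over subsets of {B,D,E}:
  {B}: scan cost=120, card=120
  {E}: scan cost=500, card=500
  {D}: scan cost=40, card=40
  {BE}: card=12000; try (B,hash)→2680, (E,merge)→6080, (B,merge)→6460, (E,hash)→9240, (E,nl)→60120, (B,nl)→60500; best=2680 via (B,hash)
  {BD}: card=960; try (D,hash)→720, (B,merge)→1280, (D,merge)→1360, (B,hash)→1760, (D,nl_idx)→1800, (B,nl)→4840 …(+1); best=720 via (D,hash)
  {BDE}: card=96000; try (E,hash)→10680, (D,hash)→15160, (E,merge)→16280, (D,nl_idx)→170680, (D,merge)→182960, (E,nl)→480720 …(+1); best=10680 via (E,hash)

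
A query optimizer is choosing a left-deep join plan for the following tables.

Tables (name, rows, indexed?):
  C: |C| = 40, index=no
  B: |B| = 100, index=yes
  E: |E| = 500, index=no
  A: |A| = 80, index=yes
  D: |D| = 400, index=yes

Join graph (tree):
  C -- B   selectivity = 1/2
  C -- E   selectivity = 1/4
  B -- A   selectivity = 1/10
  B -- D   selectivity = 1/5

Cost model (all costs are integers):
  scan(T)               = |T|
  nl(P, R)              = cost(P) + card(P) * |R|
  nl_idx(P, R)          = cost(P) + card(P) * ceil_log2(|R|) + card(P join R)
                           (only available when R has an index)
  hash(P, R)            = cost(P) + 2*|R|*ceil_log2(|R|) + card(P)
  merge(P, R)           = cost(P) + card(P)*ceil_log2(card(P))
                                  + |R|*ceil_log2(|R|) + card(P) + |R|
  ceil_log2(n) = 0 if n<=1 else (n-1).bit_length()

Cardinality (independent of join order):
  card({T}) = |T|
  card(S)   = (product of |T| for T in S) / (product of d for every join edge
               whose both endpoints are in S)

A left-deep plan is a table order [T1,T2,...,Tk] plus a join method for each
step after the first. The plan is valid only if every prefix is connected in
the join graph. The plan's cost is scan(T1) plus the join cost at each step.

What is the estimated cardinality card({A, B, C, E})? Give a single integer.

Tables in S: A(80), B(100), C(40), E(500)
Edges inside S: C-B(d=2), C-E(d=4), B-A(d=10)
numerator = 80 * 100 * 40 * 500 = 160000000
denominator = 2 * 4 * 10 = 80
card(S) = 160000000 / 80 = 2000000

2000000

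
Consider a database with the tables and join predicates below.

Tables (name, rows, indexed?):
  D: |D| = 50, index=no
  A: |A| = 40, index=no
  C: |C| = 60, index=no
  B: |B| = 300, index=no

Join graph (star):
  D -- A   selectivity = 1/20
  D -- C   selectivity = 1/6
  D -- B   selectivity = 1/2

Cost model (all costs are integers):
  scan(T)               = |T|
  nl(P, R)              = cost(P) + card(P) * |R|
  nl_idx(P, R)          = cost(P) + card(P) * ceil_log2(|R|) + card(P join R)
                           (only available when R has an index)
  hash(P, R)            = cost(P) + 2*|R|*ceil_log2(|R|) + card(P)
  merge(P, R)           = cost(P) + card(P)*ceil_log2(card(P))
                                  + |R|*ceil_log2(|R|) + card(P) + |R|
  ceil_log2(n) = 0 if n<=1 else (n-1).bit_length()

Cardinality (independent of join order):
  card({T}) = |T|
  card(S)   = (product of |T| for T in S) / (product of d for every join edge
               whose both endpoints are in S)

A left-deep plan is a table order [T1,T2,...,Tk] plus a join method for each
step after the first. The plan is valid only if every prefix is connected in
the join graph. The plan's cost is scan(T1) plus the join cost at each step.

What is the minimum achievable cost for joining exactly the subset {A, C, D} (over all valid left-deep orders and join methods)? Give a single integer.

1400

Selinger DP over subsets of {A,C,D}:
  {D}: scan cost=50, card=50
  {A}: scan cost=40, card=40
  {C}: scan cost=60, card=60
  {AD}: card=100; try (A,hash)→580, (D,merge)→670, (D,hash)→680, (A,merge)→680, (D,nl)→2040, (A,nl)→2050; best=580 via (A,hash)
  {CD}: card=500; try (D,hash)→720, (C,hash)→820, (C,merge)→820, (D,merge)→830, (C,nl)→3050, (D,nl)→3060; best=720 via (D,hash)
  {ACD}: card=1000; try (C,hash)→1400, (A,hash)→1700, (C,merge)→1800, (A,merge)→6000, (C,nl)→6580, (A,nl)→20720; best=1400 via (C,hash)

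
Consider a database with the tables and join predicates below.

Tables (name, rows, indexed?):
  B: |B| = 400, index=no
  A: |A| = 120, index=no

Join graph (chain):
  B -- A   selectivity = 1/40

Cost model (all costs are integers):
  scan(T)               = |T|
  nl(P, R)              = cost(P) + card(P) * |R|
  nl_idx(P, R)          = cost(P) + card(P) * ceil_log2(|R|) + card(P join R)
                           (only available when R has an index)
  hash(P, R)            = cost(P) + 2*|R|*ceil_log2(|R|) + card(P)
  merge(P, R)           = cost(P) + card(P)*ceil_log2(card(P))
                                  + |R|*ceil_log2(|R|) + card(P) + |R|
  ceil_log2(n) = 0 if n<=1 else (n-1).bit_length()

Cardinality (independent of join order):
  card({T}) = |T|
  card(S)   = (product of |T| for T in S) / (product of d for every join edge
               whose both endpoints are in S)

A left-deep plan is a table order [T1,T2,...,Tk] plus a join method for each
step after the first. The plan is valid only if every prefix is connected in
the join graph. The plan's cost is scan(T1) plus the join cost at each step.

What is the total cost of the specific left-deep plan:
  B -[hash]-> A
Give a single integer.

step 1: scan B: cost=400, card=400
step 2: join A via hash
    card(P join A) = 400*120/(40) = 1200
    cost = 400 + 2*120*7 + 400 = 2480

2480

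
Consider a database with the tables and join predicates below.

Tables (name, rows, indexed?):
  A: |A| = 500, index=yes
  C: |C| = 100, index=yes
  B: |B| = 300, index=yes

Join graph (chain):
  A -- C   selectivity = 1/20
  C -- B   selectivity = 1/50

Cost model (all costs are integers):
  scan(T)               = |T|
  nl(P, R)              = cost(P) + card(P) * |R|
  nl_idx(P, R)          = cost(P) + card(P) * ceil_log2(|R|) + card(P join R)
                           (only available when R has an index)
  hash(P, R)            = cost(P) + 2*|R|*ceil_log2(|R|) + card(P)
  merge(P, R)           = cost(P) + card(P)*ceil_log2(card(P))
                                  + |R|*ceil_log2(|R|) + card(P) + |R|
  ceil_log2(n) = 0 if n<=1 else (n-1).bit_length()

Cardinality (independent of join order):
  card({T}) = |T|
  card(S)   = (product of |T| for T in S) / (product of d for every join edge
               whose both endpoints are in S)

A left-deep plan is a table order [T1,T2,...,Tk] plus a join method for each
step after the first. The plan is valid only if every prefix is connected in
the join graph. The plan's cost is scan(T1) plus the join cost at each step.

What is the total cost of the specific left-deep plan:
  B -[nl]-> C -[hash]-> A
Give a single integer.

39900

step 1: scan B: cost=300, card=300
step 2: join C via nl
    card(P join C) = 300*100/(50) = 600
    cost = 300 + 300*100 = 30300
step 3: join A via hash
    card(P join A) = 600*500/(20) = 15000
    cost = 30300 + 2*500*9 + 600 = 39900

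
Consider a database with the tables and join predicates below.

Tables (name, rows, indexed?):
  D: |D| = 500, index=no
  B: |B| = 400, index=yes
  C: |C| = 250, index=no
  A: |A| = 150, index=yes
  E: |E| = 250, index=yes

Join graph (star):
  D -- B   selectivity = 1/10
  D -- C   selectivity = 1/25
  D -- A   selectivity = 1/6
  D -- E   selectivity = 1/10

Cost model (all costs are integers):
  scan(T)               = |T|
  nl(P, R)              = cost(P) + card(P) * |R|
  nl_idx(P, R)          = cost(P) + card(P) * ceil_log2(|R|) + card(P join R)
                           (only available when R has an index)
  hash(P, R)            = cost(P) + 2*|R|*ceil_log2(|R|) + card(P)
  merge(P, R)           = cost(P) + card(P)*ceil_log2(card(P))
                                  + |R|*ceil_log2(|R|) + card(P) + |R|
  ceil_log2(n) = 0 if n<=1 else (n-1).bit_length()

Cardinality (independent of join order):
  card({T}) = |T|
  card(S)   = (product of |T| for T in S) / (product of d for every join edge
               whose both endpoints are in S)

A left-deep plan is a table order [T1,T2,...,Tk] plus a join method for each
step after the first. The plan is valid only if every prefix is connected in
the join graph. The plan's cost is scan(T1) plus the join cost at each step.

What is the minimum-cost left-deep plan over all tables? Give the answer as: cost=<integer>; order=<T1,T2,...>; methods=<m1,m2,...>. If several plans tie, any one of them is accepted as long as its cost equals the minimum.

cost=3273600; order=D,C,A,E,B; methods=hash,hash,hash,hash

Selinger DP (subsets sized 1..n):
  {D}: scan cost=500, card=500
  {B}: scan cost=400, card=400
  {C}: scan cost=250, card=250
  {A}: scan cost=150, card=150
  {E}: scan cost=250, card=250
  {BD}: card=20000; try (B,hash)→8200, (D,merge)→9400, (B,merge)→9500, (D,hash)→9800, (B,nl_idx)→25000, (D,nl)→200400 …(+1); best=8200 via (B,hash)
  {CD}: card=5000; try (C,hash)→5000, (D,merge)→7500, (C,merge)→7750, (D,hash)→9500, (D,nl)→125250, (C,nl)→125500; best=5000 via (C,hash)
  {AD}: card=12500; try (A,hash)→3400, (D,merge)→6500, (A,merge)→6850, (D,hash)→9300, (A,nl_idx)→17000, (D,nl)→75150 …(+1); best=3400 via (A,hash)
  {DE}: card=12500; try (E,hash)→5000, (D,merge)→7500, (E,merge)→7750, (D,hash)→9500, (E,nl_idx)→17000, (D,nl)→125250 …(+1); best=5000 via (E,hash)
  {BCD}: card=200000; try (B,hash)→17200, (C,hash)→32200, (B,merge)→79000, (B,nl_idx)→250000, (C,merge)→330450, (B,nl)→2005000 …(+1); best=17200 via (B,hash)
  {ABD}: card=500000; try (B,hash)→23100, (A,hash)→30600, (B,merge)→194900, (A,merge)→329550, (B,nl_idx)→615900, (A,nl_idx)→668200 …(+2); best=23100 via (B,hash)
  {BDE}: card=500000; try (B,hash)→24700, (E,hash)→32200, (B,merge)→196500, (E,merge)→330450, (B,nl_idx)→617500, (E,nl_idx)→668200 …(+2); best=24700 via (B,hash)
  {ACD}: card=125000; try (A,hash)→12400, (C,hash)→19900, (A,merge)→76350, (A,nl_idx)→170000, (C,merge)→193150, (A,nl)→755000 …(+1); best=12400 via (A,hash)
  {CDE}: card=125000; try (E,hash)→14000, (C,hash)→21500, (E,merge)→77250, (E,nl_idx)→170000, (C,merge)→194750, (E,nl)→1255000 …(+1); best=14000 via (E,hash)
  {ADE}: card=312500; try (E,hash)→19900, (A,hash)→19900, (E,merge)→193150, (A,merge)→193850, (E,nl_idx)→415900, (A,nl_idx)→417500 …(+2); best=19900 via (E,hash)
  {ABCD}: card=5000000; try (B,hash)→144600, (A,hash)→219600, (C,hash)→527100, (B,merge)→2266400, (A,merge)→3818550, (B,nl_idx)→6137400 …(+5); best=144600 via (B,hash)
  {BCDE}: card=5000000; try (B,hash)→146200, (E,hash)→221200, (C,hash)→528700, (B,merge)→2268000, (E,merge)→3819450, (B,nl_idx)→6139000 …(+5); best=146200 via (B,hash)
  {ABDE}: card=12500000; try (B,hash)→339600, (E,hash)→527100, (A,hash)→527100, (B,merge)→6273900, (E,merge)→10025350, (A,merge)→10026050 …(+6); best=339600 via (B,hash)
  {ACDE}: card=3125000; try (E,hash)→141400, (A,hash)→141400, (C,hash)→336400, (E,merge)→2264650, (A,merge)→2265350, (E,nl_idx)→4137400 …(+5); best=141400 via (E,hash)
  {ABCDE}: card=125000000; try (B,hash)→3273600, (E,hash)→5148600, (A,hash)→5148600, (C,hash)→12843600, (B,merge)→72020400, (E,merge)→120146850 …(+9); best=3273600 via (B,hash)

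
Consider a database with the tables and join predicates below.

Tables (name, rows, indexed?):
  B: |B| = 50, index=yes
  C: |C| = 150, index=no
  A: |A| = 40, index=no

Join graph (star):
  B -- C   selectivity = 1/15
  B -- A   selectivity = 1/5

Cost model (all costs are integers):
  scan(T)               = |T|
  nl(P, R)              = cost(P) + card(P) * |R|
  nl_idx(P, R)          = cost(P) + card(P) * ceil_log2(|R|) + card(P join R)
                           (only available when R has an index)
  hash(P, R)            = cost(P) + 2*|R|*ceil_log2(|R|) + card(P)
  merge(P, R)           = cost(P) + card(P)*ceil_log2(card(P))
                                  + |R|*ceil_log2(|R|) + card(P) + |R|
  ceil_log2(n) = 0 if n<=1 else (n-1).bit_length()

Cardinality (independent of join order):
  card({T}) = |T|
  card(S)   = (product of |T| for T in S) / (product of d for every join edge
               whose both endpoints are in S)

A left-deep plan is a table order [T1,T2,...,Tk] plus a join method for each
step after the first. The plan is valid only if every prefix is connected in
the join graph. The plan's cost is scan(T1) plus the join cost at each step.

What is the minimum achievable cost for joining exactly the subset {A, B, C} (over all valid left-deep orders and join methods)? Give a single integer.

Selinger DP over subsets of {A,B,C}:
  {B}: scan cost=50, card=50
  {C}: scan cost=150, card=150
  {A}: scan cost=40, card=40
  {BC}: card=500; try (B,hash)→900, (B,nl_idx)→1550, (C,merge)→1750, (B,merge)→1850, (C,hash)→2500, (C,nl)→7550 …(+1); best=900 via (B,hash)
  {AB}: card=400; try (A,hash)→580, (B,merge)→670, (B,hash)→680, (B,nl_idx)→680, (A,merge)→680, (B,nl)→2040 …(+1); best=580 via (A,hash)
  {ABC}: card=4000; try (A,hash)→1880, (C,hash)→3380, (C,merge)→5930, (A,merge)→6180, (A,nl)→20900, (C,nl)→60580; best=1880 via (A,hash)

1880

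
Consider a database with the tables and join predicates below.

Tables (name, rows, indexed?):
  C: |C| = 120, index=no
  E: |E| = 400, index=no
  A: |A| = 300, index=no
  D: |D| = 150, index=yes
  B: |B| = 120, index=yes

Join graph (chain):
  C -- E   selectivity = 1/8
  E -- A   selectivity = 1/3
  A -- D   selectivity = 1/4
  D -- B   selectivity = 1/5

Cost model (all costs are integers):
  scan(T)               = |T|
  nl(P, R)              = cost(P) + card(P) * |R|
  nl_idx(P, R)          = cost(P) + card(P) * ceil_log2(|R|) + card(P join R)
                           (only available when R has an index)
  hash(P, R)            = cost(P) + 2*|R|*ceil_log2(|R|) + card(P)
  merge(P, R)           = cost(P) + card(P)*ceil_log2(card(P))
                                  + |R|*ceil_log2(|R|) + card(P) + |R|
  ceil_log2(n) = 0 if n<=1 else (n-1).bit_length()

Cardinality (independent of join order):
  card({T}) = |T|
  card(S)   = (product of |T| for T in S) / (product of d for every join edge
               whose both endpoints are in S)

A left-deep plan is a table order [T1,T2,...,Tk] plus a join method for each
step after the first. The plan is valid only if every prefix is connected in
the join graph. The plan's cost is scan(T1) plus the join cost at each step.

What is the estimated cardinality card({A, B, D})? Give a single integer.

270000

Tables in S: A(300), B(120), D(150)
Edges inside S: A-D(d=4), D-B(d=5)
numerator = 300 * 120 * 150 = 5400000
denominator = 4 * 5 = 20
card(S) = 5400000 / 20 = 270000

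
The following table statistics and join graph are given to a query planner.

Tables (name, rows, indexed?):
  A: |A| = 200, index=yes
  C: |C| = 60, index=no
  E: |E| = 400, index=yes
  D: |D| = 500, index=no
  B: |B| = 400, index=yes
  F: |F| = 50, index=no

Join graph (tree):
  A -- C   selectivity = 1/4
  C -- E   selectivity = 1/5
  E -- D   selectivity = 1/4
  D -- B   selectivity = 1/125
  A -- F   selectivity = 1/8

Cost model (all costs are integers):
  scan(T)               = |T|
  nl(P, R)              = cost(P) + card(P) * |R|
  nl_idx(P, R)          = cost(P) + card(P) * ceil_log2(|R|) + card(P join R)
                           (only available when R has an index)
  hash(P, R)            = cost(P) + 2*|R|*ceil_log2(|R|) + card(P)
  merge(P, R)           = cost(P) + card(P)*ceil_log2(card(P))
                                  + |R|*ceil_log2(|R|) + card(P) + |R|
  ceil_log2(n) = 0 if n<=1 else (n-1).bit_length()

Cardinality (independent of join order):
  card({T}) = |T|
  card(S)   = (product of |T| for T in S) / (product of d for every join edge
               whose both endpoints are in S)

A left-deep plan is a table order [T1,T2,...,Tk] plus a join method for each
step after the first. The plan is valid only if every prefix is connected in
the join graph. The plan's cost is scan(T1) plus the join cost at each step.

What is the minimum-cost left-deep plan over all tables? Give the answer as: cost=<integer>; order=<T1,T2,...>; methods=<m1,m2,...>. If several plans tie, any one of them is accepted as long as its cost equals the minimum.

cost=98099920; order=D,B,E,C,A,F; methods=nl_idx,hash,hash,hash,hash

Selinger DP (subsets sized 1..n):
  {A}: scan cost=200, card=200
  {C}: scan cost=60, card=60
  {E}: scan cost=400, card=400
  {D}: scan cost=500, card=500
  {B}: scan cost=400, card=400
  {F}: scan cost=50, card=50
  {AC}: card=3000; try (C,hash)→1120, (A,merge)→2280, (C,merge)→2420, (A,hash)→3320, (A,nl_idx)→3540, (A,nl)→12060 …(+1); best=1120 via (C,hash)
  {AF}: card=1250; try (F,hash)→1000, (A,nl_idx)→1700, (A,merge)→2200, (F,merge)→2350, (A,hash)→3300, (A,nl)→10050 …(+1); best=1000 via (F,hash)
  {CE}: card=4800; try (C,hash)→1520, (E,merge)→4480, (C,merge)→4820, (E,nl_idx)→5400, (E,hash)→7320, (E,nl)→24060 …(+1); best=1520 via (C,hash)
  {DE}: card=50000; try (E,hash)→8200, (D,merge)→9400, (E,merge)→9500, (D,hash)→9800, (E,nl_idx)→55000, (D,nl)→200400 …(+1); best=8200 via (E,hash)
  {BD}: card=1600; try (B,nl_idx)→6600, (B,hash)→8200, (D,merge)→9400, (B,merge)→9500, (D,hash)→9800, (D,nl)→200400 …(+1); best=6600 via (B,nl_idx)
  {ACE}: card=240000; try (A,hash)→9520, (E,hash)→11320, (E,merge)→44120, (A,merge)→70520, (E,nl_idx)→268120, (A,nl_idx)→279920 …(+2); best=9520 via (A,hash)
  {ACF}: card=18750; try (C,hash)→2970, (F,hash)→4720, (C,merge)→16420, (F,merge)→40470, (C,nl)→76000, (F,nl)→151120; best=2970 via (C,hash)
  {CDE}: card=600000; try (D,hash)→15320, (C,hash)→58920, (D,merge)→73720, (C,merge)→858620, (D,nl)→2401520, (C,nl)→3008200; best=15320 via (D,hash)
  {BDE}: card=160000; try (E,hash)→15400, (E,merge)→29800, (B,hash)→65400, (E,nl_idx)→181000, (B,nl_idx)→618200, (E,nl)→646600 …(+2); best=15400 via (E,hash)
  {ACDE}: card=30000000; try (D,hash)→258520, (A,hash)→618520, (D,merge)→4574520, (A,merge)→12617120, (A,nl_idx)→34815320, (D,nl)→120009520 …(+1); best=258520 via (D,hash)
  {ACEF}: card=1500000; try (E,hash)→28920, (F,hash)→250120, (E,merge)→306970, (E,nl_idx)→1671720, (F,merge)→4569870, (E,nl)→7502970 …(+1); best=28920 via (E,hash)
  {BCDE}: card=1920000; try (C,hash)→176120, (B,hash)→622520, (C,merge)→3055820, (B,nl_idx)→7335320, (C,nl)→9615400, (B,merge)→12619320 …(+1); best=176120 via (C,hash)
  {ABCDE}: card=96000000; try (A,hash)→2099320, (B,hash)→30265720, (A,merge)→42417920, (A,nl_idx)→111536120, (B,nl_idx)→366258520, (A,nl)→384176120 …(+2); best=2099320 via (A,hash)
  {ACDEF}: card=187500000; try (D,hash)→1537920, (F,hash)→30259120, (D,merge)→33033920, (D,nl)→750028920, (F,merge)→780258870, (F,nl)→1500258520; best=1537920 via (D,hash)
  {ABCDEF}: card=600000000; try (F,hash)→98099920, (B,hash)→189045120, (B,nl_idx)→2289037920, (F,merge)→2690099670, (F,nl)→4802099320, (B,merge)→5439041920 …(+1); best=98099920 via (F,hash)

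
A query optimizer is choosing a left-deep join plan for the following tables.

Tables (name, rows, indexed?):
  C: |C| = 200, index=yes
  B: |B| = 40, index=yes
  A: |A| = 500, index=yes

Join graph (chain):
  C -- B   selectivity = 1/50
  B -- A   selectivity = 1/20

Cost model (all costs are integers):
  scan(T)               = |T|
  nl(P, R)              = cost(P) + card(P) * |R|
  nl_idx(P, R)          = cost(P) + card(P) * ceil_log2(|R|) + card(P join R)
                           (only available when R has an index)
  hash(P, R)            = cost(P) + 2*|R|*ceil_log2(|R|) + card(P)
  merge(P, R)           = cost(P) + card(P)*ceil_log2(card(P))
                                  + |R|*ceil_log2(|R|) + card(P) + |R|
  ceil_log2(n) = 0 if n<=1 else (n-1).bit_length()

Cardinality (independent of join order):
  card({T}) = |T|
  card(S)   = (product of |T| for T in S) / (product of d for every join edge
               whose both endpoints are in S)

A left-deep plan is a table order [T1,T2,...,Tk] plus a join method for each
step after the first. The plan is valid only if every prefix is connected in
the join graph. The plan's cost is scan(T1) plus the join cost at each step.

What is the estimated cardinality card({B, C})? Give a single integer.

Tables in S: B(40), C(200)
Edges inside S: C-B(d=50)
numerator = 40 * 200 = 8000
denominator = 50 = 50
card(S) = 8000 / 50 = 160

160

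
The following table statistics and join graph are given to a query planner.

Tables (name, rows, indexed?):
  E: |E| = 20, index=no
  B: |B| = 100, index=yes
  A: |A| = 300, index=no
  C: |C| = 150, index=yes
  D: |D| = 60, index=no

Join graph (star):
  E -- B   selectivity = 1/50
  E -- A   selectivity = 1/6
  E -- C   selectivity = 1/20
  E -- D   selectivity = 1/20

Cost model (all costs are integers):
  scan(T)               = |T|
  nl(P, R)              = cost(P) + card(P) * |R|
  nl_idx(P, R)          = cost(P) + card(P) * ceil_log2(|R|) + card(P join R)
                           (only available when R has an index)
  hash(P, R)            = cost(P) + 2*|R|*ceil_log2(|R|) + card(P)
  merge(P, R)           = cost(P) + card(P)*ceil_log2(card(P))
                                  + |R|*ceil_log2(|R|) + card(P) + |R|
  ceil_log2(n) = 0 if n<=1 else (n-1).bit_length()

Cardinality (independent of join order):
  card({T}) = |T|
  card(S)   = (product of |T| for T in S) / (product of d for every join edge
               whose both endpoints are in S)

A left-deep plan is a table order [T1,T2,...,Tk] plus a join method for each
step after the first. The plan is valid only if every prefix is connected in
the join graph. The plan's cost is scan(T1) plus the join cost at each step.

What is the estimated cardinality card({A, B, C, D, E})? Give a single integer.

45000

Tables in S: A(300), B(100), C(150), D(60), E(20)
Edges inside S: E-B(d=50), E-A(d=6), E-C(d=20), E-D(d=20)
numerator = 300 * 100 * 150 * 60 * 20 = 5400000000
denominator = 50 * 6 * 20 * 20 = 120000
card(S) = 5400000000 / 120000 = 45000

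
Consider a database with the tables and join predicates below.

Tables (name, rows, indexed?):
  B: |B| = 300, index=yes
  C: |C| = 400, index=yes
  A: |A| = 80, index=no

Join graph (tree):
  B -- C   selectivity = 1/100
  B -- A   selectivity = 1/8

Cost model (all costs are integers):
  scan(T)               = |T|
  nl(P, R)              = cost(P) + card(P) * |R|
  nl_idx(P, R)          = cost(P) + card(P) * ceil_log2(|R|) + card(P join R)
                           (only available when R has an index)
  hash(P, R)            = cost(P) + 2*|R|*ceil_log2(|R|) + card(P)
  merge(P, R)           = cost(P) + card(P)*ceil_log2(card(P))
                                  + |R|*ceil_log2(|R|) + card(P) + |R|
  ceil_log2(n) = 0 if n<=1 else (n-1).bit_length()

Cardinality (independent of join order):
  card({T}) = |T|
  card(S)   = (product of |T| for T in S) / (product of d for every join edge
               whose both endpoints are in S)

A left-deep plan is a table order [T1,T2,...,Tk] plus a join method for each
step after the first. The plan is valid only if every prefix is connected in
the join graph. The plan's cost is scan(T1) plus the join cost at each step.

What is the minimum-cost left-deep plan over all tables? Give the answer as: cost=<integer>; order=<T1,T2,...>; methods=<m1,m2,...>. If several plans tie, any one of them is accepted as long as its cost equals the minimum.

cost=6520; order=B,C,A; methods=nl_idx,hash

Selinger DP (subsets sized 1..n):
  {B}: scan cost=300, card=300
  {C}: scan cost=400, card=400
  {A}: scan cost=80, card=80
  {BC}: card=1200; try (C,nl_idx)→4200, (B,nl_idx)→5200, (B,hash)→6200, (C,merge)→7300, (B,merge)→7400, (C,hash)→7800 …(+2); best=4200 via (C,nl_idx)
  {AB}: card=3000; try (A,hash)→1720, (B,merge)→3720, (B,nl_idx)→3800, (A,merge)→3940, (B,hash)→5560, (B,nl)→24080 …(+1); best=1720 via (A,hash)
  {ABC}: card=12000; try (A,hash)→6520, (C,hash)→11920, (A,merge)→19240, (C,nl_idx)→40720, (C,merge)→44720, (A,nl)→100200 …(+1); best=6520 via (A,hash)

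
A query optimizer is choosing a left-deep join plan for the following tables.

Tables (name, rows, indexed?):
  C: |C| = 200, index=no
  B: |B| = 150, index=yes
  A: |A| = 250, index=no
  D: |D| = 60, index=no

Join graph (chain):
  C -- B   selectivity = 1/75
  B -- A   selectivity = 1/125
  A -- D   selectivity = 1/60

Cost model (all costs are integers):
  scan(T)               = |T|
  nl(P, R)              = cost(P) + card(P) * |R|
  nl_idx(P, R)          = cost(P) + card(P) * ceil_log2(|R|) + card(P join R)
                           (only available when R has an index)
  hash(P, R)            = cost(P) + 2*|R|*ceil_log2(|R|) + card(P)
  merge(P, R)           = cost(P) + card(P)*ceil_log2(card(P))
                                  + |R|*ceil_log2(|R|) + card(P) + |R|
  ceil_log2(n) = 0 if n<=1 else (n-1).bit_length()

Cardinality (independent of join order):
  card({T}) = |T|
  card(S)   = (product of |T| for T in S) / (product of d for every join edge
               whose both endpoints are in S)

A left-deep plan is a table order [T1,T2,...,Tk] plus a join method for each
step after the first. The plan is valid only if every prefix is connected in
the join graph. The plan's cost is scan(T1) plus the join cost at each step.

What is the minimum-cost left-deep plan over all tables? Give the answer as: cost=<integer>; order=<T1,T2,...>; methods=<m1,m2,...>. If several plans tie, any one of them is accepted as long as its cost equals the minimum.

Selinger DP (subsets sized 1..n):
  {C}: scan cost=200, card=200
  {B}: scan cost=150, card=150
  {A}: scan cost=250, card=250
  {D}: scan cost=60, card=60
  {BC}: card=400; try (B,nl_idx)→2200, (B,hash)→2800, (C,merge)→3300, (B,merge)→3350, (C,hash)→3500, (C,nl)→30150 …(+1); best=2200 via (B,nl_idx)
  {AB}: card=300; try (B,nl_idx)→2550, (B,hash)→2900, (A,merge)→3750, (B,merge)→3850, (A,hash)→4300, (A,nl)→37650 …(+1); best=2550 via (B,nl_idx)
  {AD}: card=250; try (D,hash)→1220, (A,merge)→2730, (D,merge)→2920, (A,hash)→4120, (A,nl)→15060, (D,nl)→15250; best=1220 via (D,hash)
  {ABC}: card=800; try (C,hash)→6050, (A,hash)→6600, (C,merge)→7350, (A,merge)→8450, (C,nl)→62550, (A,nl)→102200; best=6050 via (C,hash)
  {ABD}: card=300; try (B,nl_idx)→3520, (D,hash)→3570, (B,hash)→3870, (B,merge)→4820, (D,merge)→5970, (D,nl)→20550 …(+1); best=3520 via (B,nl_idx)
  {ABCD}: card=800; try (C,hash)→7020, (D,hash)→7570, (C,merge)→8320, (D,merge)→15270, (D,nl)→54050, (C,nl)→63520; best=7020 via (C,hash)

cost=7020; order=A,D,B,C; methods=hash,nl_idx,hash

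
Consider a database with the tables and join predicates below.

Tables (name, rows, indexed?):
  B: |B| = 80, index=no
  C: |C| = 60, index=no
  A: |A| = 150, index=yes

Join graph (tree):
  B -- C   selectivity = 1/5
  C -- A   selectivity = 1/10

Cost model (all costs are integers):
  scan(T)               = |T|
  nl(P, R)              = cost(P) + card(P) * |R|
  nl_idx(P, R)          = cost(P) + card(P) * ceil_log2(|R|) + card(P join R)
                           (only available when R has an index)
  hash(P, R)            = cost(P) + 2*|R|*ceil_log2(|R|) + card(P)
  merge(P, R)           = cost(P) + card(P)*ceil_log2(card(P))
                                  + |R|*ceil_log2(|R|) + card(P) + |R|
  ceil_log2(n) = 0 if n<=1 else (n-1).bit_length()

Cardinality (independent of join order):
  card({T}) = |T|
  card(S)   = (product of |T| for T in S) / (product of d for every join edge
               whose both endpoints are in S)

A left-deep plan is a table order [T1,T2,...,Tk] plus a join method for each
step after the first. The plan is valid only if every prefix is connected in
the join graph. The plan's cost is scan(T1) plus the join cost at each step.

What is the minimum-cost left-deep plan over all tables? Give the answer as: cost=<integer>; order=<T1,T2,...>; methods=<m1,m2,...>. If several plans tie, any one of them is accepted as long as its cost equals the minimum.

cost=3040; order=A,C,B; methods=hash,hash

Selinger DP (subsets sized 1..n):
  {B}: scan cost=80, card=80
  {C}: scan cost=60, card=60
  {A}: scan cost=150, card=150
  {BC}: card=960; try (C,hash)→880, (B,merge)→1120, (C,merge)→1140, (B,hash)→1240, (B,nl)→4860, (C,nl)→4880; best=880 via (C,hash)
  {AC}: card=900; try (C,hash)→1020, (A,nl_idx)→1440, (A,merge)→1830, (C,merge)→1920, (A,hash)→2520, (A,nl)→9060 …(+1); best=1020 via (C,hash)
  {ABC}: card=14400; try (B,hash)→3040, (A,hash)→4240, (B,merge)→11560, (A,merge)→12790, (A,nl_idx)→22960, (B,nl)→73020 …(+1); best=3040 via (B,hash)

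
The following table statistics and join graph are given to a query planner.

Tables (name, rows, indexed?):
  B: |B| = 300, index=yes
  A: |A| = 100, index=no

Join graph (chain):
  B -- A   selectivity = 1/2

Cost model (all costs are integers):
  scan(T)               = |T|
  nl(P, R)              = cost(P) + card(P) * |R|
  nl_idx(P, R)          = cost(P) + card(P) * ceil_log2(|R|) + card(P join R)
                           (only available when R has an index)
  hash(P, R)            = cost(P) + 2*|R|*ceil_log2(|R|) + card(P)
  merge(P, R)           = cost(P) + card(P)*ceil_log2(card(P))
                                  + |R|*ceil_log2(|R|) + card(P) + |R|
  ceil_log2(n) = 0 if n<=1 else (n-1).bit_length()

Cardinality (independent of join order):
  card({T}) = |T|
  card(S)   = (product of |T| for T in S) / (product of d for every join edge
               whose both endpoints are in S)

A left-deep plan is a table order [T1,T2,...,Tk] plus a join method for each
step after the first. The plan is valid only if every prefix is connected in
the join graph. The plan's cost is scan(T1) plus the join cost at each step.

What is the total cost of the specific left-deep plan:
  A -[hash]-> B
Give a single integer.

step 1: scan A: cost=100, card=100
step 2: join B via hash
    card(P join B) = 100*300/(2) = 15000
    cost = 100 + 2*300*9 + 100 = 5600

5600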